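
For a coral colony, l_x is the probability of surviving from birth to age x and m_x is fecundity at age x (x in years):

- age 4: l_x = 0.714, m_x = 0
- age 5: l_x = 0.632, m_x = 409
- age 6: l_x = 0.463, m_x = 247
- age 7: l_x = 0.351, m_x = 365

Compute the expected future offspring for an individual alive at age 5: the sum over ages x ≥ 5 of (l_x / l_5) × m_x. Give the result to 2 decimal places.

l_5 = 0.632. Conditional survival from age 5 to x is l_x / l_5.
  x=5: (0.632/0.632) × 409 = 409.0000
  x=6: (0.463/0.632) × 247 = 180.9509
  x=7: (0.351/0.632) × 365 = 202.7136
Sum = 409.0000 + 180.9509 + 202.7136 = 792.6646

792.66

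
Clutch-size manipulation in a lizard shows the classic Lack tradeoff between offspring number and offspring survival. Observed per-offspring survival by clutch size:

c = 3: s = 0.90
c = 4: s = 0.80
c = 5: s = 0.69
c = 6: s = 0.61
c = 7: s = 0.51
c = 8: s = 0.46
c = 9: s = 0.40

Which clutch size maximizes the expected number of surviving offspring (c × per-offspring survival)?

8

Expected surviving offspring = c × s(c):
  c=3: 3 × 0.90 = 2.700
  c=4: 4 × 0.80 = 3.200
  c=5: 5 × 0.69 = 3.450
  c=6: 6 × 0.61 = 3.660
  c=7: 7 × 0.51 = 3.570
  c=8: 8 × 0.46 = 3.680
  c=9: 9 × 0.40 = 3.600
Maximum at c = 8 (3.680 surviving offspring).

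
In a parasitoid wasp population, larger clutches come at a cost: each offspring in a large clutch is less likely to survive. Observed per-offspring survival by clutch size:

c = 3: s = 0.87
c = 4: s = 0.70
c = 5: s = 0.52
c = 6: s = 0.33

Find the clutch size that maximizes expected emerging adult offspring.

4

Expected emerging adult offspring = c × s(c):
  c=3: 3 × 0.87 = 2.610
  c=4: 4 × 0.70 = 2.800
  c=5: 5 × 0.52 = 2.600
  c=6: 6 × 0.33 = 1.980
Maximum at c = 4 (2.800 emerging adult offspring).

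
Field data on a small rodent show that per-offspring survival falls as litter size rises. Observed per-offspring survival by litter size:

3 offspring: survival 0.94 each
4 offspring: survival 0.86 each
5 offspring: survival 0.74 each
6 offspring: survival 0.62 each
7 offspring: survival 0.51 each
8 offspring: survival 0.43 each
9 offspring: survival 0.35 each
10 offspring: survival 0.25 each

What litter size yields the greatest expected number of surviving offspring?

Expected surviving offspring = c × s(c):
  c=3: 3 × 0.94 = 2.820
  c=4: 4 × 0.86 = 3.440
  c=5: 5 × 0.74 = 3.700
  c=6: 6 × 0.62 = 3.720
  c=7: 7 × 0.51 = 3.570
  c=8: 8 × 0.43 = 3.440
  c=9: 9 × 0.35 = 3.150
  c=10: 10 × 0.25 = 2.500
Maximum at c = 6 (3.720 surviving offspring).

6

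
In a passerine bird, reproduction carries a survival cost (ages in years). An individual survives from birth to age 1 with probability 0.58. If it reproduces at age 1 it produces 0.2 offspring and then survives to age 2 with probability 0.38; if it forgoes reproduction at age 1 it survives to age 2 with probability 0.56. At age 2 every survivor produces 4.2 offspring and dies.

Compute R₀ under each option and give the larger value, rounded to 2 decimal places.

1.36

breed at age 1: R₀ = 0.58 × (0.2 + 0.38 × 4.2) = 0.58 × 1.7960 = 1.0417
delay to age 2: R₀ = 0.58 × (0.56 × 4.2) = 0.58 × 2.3520 = 1.3642
Higher: delay to age 2 (1.3642).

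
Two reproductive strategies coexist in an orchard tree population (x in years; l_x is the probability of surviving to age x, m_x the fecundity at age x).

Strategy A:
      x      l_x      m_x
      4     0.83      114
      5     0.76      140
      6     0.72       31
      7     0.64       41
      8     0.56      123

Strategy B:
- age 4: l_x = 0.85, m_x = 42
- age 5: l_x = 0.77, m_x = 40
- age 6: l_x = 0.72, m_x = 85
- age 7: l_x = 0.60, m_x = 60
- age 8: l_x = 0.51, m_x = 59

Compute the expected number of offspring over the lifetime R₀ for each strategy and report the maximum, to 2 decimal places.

Strategy A: R₀ = 0.83×114 + 0.76×140 + 0.72×31 + 0.64×41 + 0.56×123 = 318.4600
Strategy B: R₀ = 0.85×42 + 0.77×40 + 0.72×85 + 0.60×60 + 0.51×59 = 193.7900
Highest R₀: strategy A with 318.4600.

318.46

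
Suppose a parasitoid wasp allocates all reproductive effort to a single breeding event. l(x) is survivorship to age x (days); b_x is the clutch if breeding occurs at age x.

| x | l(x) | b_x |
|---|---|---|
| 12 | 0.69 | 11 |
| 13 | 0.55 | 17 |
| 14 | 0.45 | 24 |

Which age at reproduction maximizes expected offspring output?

Expected offspring if breeding at age x = l(x) × b_x:
  age 12: 0.69 × 11 = 7.590
  age 13: 0.55 × 17 = 9.350
  age 14: 0.45 × 24 = 10.800
Maximum at age 14 (10.800).

14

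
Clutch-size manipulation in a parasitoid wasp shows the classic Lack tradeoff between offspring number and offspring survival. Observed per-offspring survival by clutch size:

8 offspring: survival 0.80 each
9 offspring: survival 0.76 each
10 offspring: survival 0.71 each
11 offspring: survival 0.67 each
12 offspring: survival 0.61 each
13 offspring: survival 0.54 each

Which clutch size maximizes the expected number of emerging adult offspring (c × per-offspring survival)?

11

Expected emerging adult offspring = c × s(c):
  c=8: 8 × 0.80 = 6.400
  c=9: 9 × 0.76 = 6.840
  c=10: 10 × 0.71 = 7.100
  c=11: 11 × 0.67 = 7.370
  c=12: 12 × 0.61 = 7.320
  c=13: 13 × 0.54 = 7.020
Maximum at c = 11 (7.370 emerging adult offspring).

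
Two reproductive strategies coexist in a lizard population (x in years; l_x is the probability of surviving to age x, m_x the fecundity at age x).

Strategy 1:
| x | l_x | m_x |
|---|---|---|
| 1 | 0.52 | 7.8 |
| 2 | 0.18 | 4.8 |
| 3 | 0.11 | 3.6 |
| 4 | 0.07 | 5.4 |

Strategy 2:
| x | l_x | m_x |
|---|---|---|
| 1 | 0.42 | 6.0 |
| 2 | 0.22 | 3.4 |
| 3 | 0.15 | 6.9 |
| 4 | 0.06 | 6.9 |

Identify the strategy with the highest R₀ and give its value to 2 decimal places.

5.69

Strategy 1: R₀ = 0.52×7.8 + 0.18×4.8 + 0.11×3.6 + 0.07×5.4 = 5.6940
Strategy 2: R₀ = 0.42×6.0 + 0.22×3.4 + 0.15×6.9 + 0.06×6.9 = 4.7170
Highest R₀: strategy 1 with 5.6940.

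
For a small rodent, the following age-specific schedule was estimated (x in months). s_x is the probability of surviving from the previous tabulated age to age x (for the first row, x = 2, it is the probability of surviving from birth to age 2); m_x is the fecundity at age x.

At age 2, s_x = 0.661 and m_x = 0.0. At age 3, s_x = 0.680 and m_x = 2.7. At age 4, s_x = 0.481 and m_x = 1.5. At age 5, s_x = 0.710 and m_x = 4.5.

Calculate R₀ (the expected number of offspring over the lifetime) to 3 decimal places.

2.229

Survivorship from birth: l_x = s_2·s_3·…·s_x.
  l_2 = 0.66100
  l_3 = 0.44948
  l_4 = 0.21620
  l_5 = 0.15350
R₀ = Σ l_x m_x:
  age 2: 0.66100 × 0.0 = 0.0000
  age 3: 0.44948 × 2.7 = 1.2136
  age 4: 0.21620 × 1.5 = 0.3243
  age 5: 0.15350 × 4.5 = 0.6907
R₀ = 0.0000 + 1.2136 + 0.3243 + 0.6907 = 2.2286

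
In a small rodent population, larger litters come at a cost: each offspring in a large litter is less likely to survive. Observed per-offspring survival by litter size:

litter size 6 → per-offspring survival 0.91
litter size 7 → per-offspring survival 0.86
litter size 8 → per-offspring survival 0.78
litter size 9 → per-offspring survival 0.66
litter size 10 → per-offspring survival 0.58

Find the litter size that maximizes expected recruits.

8

Expected recruits = c × s(c):
  c=6: 6 × 0.91 = 5.460
  c=7: 7 × 0.86 = 6.020
  c=8: 8 × 0.78 = 6.240
  c=9: 9 × 0.66 = 5.940
  c=10: 10 × 0.58 = 5.800
Maximum at c = 8 (6.240 recruits).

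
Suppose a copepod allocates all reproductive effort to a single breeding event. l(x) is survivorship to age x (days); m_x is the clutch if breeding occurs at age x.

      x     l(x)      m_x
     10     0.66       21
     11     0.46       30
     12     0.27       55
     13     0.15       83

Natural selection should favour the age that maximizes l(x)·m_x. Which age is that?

12

Expected offspring if breeding at age x = l(x) × m_x:
  age 10: 0.66 × 21 = 13.860
  age 11: 0.46 × 30 = 13.800
  age 12: 0.27 × 55 = 14.850
  age 13: 0.15 × 83 = 12.450
Maximum at age 12 (14.850).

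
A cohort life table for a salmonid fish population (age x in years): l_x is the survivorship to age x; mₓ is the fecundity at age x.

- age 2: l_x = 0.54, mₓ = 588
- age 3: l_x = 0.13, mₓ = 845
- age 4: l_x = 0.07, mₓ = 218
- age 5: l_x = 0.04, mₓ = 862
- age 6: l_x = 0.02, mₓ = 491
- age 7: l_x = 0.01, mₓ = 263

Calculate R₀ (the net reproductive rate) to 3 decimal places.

R₀ = Σ l_x mₓ:
  age 2: 0.54 × 588 = 317.5200
  age 3: 0.13 × 845 = 109.8500
  age 4: 0.07 × 218 = 15.2600
  age 5: 0.04 × 862 = 34.4800
  age 6: 0.02 × 491 = 9.8200
  age 7: 0.01 × 263 = 2.6300
R₀ = 317.5200 + 109.8500 + 15.2600 + 34.4800 + 9.8200 + 2.6300 = 489.5600

489.560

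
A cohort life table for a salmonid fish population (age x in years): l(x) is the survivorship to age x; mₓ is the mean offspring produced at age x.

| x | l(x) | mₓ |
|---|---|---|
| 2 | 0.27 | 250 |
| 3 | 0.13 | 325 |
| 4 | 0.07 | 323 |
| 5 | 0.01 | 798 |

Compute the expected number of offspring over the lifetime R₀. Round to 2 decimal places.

140.34

R₀ = Σ l(x) mₓ:
  age 2: 0.27 × 250 = 67.5000
  age 3: 0.13 × 325 = 42.2500
  age 4: 0.07 × 323 = 22.6100
  age 5: 0.01 × 798 = 7.9800
R₀ = 67.5000 + 42.2500 + 22.6100 + 7.9800 = 140.3400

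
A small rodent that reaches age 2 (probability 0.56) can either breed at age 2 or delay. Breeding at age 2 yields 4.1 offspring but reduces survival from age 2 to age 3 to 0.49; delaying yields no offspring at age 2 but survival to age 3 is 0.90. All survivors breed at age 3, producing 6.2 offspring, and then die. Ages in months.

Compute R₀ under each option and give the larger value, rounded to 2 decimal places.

4.00

breed at age 2: R₀ = 0.56 × (4.1 + 0.49 × 6.2) = 0.56 × 7.1380 = 3.9973
delay to age 3: R₀ = 0.56 × (0.90 × 6.2) = 0.56 × 5.5800 = 3.1248
Higher: breed at age 2 (3.9973).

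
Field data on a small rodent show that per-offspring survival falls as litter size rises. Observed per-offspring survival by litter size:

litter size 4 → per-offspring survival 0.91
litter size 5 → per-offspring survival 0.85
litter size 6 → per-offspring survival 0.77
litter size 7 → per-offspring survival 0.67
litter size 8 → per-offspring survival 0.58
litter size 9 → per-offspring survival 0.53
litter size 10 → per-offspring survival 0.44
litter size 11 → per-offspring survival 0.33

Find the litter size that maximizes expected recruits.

Expected recruits = c × s(c):
  c=4: 4 × 0.91 = 3.640
  c=5: 5 × 0.85 = 4.250
  c=6: 6 × 0.77 = 4.620
  c=7: 7 × 0.67 = 4.690
  c=8: 8 × 0.58 = 4.640
  c=9: 9 × 0.53 = 4.770
  c=10: 10 × 0.44 = 4.400
  c=11: 11 × 0.33 = 3.630
Maximum at c = 9 (4.770 recruits).

9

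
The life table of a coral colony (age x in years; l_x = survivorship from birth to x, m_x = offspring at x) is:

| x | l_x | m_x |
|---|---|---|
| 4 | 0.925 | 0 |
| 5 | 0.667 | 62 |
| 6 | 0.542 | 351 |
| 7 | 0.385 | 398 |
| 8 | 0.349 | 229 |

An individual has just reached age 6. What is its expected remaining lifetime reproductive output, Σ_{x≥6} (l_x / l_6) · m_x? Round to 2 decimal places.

l_6 = 0.542. Conditional survival from age 6 to x is l_x / l_6.
  x=6: (0.542/0.542) × 351 = 351.0000
  x=7: (0.385/0.542) × 398 = 282.7122
  x=8: (0.349/0.542) × 229 = 147.4557
Sum = 351.0000 + 282.7122 + 147.4557 = 781.1679

781.17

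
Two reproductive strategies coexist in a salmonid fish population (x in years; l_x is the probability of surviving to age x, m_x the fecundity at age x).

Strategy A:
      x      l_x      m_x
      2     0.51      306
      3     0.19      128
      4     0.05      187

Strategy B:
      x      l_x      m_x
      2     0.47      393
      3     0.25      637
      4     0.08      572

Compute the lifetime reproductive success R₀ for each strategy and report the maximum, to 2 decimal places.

Strategy A: R₀ = 0.51×306 + 0.19×128 + 0.05×187 = 189.7300
Strategy B: R₀ = 0.47×393 + 0.25×637 + 0.08×572 = 389.7200
Highest R₀: strategy B with 389.7200.

389.72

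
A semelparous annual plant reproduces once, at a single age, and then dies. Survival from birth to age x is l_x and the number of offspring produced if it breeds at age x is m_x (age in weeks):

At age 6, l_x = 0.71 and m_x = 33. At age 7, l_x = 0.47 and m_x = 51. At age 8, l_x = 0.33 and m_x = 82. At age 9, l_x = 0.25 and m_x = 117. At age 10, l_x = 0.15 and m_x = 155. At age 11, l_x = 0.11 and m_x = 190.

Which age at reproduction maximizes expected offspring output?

9

Expected offspring if breeding at age x = l_x × m_x:
  age 6: 0.71 × 33 = 23.430
  age 7: 0.47 × 51 = 23.970
  age 8: 0.33 × 82 = 27.060
  age 9: 0.25 × 117 = 29.250
  age 10: 0.15 × 155 = 23.250
  age 11: 0.11 × 190 = 20.900
Maximum at age 9 (29.250).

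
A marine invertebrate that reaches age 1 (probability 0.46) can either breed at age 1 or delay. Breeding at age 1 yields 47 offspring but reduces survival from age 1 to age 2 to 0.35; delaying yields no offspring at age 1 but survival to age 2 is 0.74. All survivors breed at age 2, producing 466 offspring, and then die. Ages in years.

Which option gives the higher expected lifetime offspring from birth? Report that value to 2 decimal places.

breed at age 1: R₀ = 0.46 × (47 + 0.35 × 466) = 0.46 × 210.1000 = 96.6460
delay to age 2: R₀ = 0.46 × (0.74 × 466) = 0.46 × 344.8400 = 158.6264
Higher: delay to age 2 (158.6264).

158.63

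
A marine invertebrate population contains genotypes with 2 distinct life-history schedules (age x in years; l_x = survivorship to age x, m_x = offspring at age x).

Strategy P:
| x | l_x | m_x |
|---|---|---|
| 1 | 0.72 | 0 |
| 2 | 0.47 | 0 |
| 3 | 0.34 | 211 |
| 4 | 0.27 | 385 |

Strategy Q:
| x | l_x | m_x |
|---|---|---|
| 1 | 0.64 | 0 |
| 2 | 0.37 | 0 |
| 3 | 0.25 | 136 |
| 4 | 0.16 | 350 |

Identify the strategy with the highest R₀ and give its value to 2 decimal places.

175.69

Strategy P: R₀ = 0.72×0 + 0.47×0 + 0.34×211 + 0.27×385 = 175.6900
Strategy Q: R₀ = 0.64×0 + 0.37×0 + 0.25×136 + 0.16×350 = 90.0000
Highest R₀: strategy P with 175.6900.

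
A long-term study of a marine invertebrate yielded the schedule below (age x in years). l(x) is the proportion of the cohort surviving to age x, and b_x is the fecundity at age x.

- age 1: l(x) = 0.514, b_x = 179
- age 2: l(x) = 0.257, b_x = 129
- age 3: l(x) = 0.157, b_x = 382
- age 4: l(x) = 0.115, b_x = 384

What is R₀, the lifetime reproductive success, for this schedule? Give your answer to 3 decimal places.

R₀ = Σ l(x) b_x:
  age 1: 0.514 × 179 = 92.0060
  age 2: 0.257 × 129 = 33.1530
  age 3: 0.157 × 382 = 59.9740
  age 4: 0.115 × 384 = 44.1600
R₀ = 92.0060 + 33.1530 + 59.9740 + 44.1600 = 229.2930

229.293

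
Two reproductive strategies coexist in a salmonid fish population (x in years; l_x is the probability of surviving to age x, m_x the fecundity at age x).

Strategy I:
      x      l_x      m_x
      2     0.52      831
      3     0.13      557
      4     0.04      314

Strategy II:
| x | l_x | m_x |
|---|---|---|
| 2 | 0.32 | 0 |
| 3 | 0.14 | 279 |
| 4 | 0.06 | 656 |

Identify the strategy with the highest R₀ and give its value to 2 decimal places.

Strategy I: R₀ = 0.52×831 + 0.13×557 + 0.04×314 = 517.0900
Strategy II: R₀ = 0.32×0 + 0.14×279 + 0.06×656 = 78.4200
Highest R₀: strategy I with 517.0900.

517.09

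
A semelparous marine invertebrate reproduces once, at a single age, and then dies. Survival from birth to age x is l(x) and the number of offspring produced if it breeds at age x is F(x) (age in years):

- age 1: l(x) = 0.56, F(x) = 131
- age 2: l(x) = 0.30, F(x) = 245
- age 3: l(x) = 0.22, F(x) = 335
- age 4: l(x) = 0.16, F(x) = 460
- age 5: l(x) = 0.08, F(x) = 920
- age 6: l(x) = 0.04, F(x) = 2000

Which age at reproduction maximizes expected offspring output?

Expected offspring if breeding at age x = l(x) × F(x):
  age 1: 0.56 × 131 = 73.360
  age 2: 0.30 × 245 = 73.500
  age 3: 0.22 × 335 = 73.700
  age 4: 0.16 × 460 = 73.600
  age 5: 0.08 × 920 = 73.600
  age 6: 0.04 × 2000 = 80.000
Maximum at age 6 (80.000).

6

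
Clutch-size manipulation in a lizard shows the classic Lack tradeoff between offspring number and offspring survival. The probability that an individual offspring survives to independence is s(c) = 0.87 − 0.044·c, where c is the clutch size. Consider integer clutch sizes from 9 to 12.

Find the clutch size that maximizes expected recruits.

10

Expected recruits = c × s(c):
  c=9: 9 × 0.474 = 4.266
  c=10: 10 × 0.430 = 4.300
  c=11: 11 × 0.386 = 4.246
  c=12: 12 × 0.342 = 4.104
Maximum at c = 10 (4.300 recruits).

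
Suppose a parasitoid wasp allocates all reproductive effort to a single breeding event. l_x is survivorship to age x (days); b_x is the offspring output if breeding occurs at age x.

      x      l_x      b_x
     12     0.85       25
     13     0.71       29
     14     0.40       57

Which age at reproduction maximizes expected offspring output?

Expected offspring if breeding at age x = l_x × b_x:
  age 12: 0.85 × 25 = 21.250
  age 13: 0.71 × 29 = 20.590
  age 14: 0.40 × 57 = 22.800
Maximum at age 14 (22.800).

14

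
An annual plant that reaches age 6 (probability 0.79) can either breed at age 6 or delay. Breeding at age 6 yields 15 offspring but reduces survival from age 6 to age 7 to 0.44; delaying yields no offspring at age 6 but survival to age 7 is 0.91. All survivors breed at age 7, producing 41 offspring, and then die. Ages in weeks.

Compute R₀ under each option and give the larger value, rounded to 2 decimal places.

breed at age 6: R₀ = 0.79 × (15 + 0.44 × 41) = 0.79 × 33.0400 = 26.1016
delay to age 7: R₀ = 0.79 × (0.91 × 41) = 0.79 × 37.3100 = 29.4749
Higher: delay to age 7 (29.4749).

29.47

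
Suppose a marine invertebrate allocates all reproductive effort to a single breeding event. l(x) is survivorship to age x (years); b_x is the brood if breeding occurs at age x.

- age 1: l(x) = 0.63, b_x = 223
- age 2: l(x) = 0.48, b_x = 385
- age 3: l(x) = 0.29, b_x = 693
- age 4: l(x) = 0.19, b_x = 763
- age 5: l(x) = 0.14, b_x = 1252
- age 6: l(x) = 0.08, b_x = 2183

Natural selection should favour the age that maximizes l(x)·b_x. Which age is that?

3

Expected offspring if breeding at age x = l(x) × b_x:
  age 1: 0.63 × 223 = 140.490
  age 2: 0.48 × 385 = 184.800
  age 3: 0.29 × 693 = 200.970
  age 4: 0.19 × 763 = 144.970
  age 5: 0.14 × 1252 = 175.280
  age 6: 0.08 × 2183 = 174.640
Maximum at age 3 (200.970).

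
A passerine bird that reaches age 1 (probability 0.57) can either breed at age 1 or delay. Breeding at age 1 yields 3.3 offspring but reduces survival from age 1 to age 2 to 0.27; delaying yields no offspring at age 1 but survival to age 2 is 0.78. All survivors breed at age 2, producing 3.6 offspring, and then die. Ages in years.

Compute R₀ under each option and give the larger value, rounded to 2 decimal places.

breed at age 1: R₀ = 0.57 × (3.3 + 0.27 × 3.6) = 0.57 × 4.2720 = 2.4350
delay to age 2: R₀ = 0.57 × (0.78 × 3.6) = 0.57 × 2.8080 = 1.6006
Higher: breed at age 1 (2.4350).

2.44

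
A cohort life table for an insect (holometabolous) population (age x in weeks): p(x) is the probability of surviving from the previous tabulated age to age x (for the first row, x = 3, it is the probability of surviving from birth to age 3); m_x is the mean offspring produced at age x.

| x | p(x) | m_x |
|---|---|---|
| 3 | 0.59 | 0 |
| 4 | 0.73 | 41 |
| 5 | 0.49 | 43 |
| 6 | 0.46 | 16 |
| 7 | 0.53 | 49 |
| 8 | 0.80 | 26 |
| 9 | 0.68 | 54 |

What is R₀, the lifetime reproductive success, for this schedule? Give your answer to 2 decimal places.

Survivorship from birth: l_x = p_3·p_4·…·p_x.
  l_3 = 0.59000
  l_4 = 0.43070
  l_5 = 0.21104
  l_6 = 0.09708
  l_7 = 0.05145
  l_8 = 0.04116
  l_9 = 0.02799
R₀ = Σ l_x m_x:
  age 3: 0.59000 × 0 = 0.0000
  age 4: 0.43070 × 41 = 17.6587
  age 5: 0.21104 × 43 = 9.0747
  age 6: 0.09708 × 16 = 1.5533
  age 7: 0.05145 × 49 = 2.5211
  age 8: 0.04116 × 26 = 1.0702
  age 9: 0.02799 × 54 = 1.5115
R₀ = 0.0000 + 17.6587 + 9.0747 + 1.5533 + 2.5211 + 1.0702 + 1.5115 = 33.3894

33.39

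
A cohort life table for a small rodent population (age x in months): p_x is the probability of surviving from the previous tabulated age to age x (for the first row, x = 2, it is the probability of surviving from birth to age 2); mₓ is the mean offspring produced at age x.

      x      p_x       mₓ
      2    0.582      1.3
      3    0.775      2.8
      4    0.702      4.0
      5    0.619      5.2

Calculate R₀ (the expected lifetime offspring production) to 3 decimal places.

Survivorship from birth: l_x = p_2·p_3·…·p_x.
  l_2 = 0.58200
  l_3 = 0.45105
  l_4 = 0.31664
  l_5 = 0.19600
R₀ = Σ l_x mₓ:
  age 2: 0.58200 × 1.3 = 0.7566
  age 3: 0.45105 × 2.8 = 1.2629
  age 4: 0.31664 × 4.0 = 1.2666
  age 5: 0.19600 × 5.2 = 1.0192
R₀ = 0.7566 + 1.2629 + 1.2666 + 1.0192 = 4.3053

4.305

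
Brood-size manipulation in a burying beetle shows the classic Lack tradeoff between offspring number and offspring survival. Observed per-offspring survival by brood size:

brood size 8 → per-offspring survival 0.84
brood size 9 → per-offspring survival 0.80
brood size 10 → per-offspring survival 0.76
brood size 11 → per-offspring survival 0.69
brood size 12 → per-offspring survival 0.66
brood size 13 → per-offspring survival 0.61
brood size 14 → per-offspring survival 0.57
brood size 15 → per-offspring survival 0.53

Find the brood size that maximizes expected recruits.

14

Expected recruits = c × s(c):
  c=8: 8 × 0.84 = 6.720
  c=9: 9 × 0.80 = 7.200
  c=10: 10 × 0.76 = 7.600
  c=11: 11 × 0.69 = 7.590
  c=12: 12 × 0.66 = 7.920
  c=13: 13 × 0.61 = 7.930
  c=14: 14 × 0.57 = 7.980
  c=15: 15 × 0.53 = 7.950
Maximum at c = 14 (7.980 recruits).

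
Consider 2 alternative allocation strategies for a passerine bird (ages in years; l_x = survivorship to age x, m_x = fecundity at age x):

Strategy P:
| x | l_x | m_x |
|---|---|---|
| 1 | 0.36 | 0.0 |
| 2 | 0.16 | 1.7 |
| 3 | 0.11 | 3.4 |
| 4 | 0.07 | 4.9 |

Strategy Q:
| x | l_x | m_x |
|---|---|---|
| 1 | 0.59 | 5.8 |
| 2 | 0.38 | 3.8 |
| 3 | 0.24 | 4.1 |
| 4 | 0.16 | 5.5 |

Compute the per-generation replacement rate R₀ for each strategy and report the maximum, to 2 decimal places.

Strategy P: R₀ = 0.36×0.0 + 0.16×1.7 + 0.11×3.4 + 0.07×4.9 = 0.9890
Strategy Q: R₀ = 0.59×5.8 + 0.38×3.8 + 0.24×4.1 + 0.16×5.5 = 6.7300
Highest R₀: strategy Q with 6.7300.

6.73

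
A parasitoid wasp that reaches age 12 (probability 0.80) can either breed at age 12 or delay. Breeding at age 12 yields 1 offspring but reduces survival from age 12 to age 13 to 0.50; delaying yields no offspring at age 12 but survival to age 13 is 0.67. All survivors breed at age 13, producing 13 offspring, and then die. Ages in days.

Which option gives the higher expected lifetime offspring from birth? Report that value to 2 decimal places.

6.97

breed at age 12: R₀ = 0.80 × (1 + 0.50 × 13) = 0.80 × 7.5000 = 6.0000
delay to age 13: R₀ = 0.80 × (0.67 × 13) = 0.80 × 8.7100 = 6.9680
Higher: delay to age 13 (6.9680).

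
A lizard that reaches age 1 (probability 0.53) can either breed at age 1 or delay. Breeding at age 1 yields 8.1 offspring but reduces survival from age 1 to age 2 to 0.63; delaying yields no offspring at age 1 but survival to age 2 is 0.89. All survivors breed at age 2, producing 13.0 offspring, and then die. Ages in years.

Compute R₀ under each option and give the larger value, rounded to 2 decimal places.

8.63

breed at age 1: R₀ = 0.53 × (8.1 + 0.63 × 13.0) = 0.53 × 16.2900 = 8.6337
delay to age 2: R₀ = 0.53 × (0.89 × 13.0) = 0.53 × 11.5700 = 6.1321
Higher: breed at age 1 (8.6337).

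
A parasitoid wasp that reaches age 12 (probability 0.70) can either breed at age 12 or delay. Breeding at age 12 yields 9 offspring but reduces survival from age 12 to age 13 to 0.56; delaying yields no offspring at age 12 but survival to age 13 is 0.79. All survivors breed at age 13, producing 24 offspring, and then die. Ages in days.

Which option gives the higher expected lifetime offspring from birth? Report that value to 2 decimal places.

breed at age 12: R₀ = 0.70 × (9 + 0.56 × 24) = 0.70 × 22.4400 = 15.7080
delay to age 13: R₀ = 0.70 × (0.79 × 24) = 0.70 × 18.9600 = 13.2720
Higher: breed at age 12 (15.7080).

15.71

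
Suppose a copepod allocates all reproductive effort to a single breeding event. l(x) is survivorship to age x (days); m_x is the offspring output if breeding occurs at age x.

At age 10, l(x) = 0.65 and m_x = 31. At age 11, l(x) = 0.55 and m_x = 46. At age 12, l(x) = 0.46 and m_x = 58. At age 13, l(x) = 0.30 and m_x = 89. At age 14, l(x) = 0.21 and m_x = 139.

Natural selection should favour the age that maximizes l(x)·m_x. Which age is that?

Expected offspring if breeding at age x = l(x) × m_x:
  age 10: 0.65 × 31 = 20.150
  age 11: 0.55 × 46 = 25.300
  age 12: 0.46 × 58 = 26.680
  age 13: 0.30 × 89 = 26.700
  age 14: 0.21 × 139 = 29.190
Maximum at age 14 (29.190).

14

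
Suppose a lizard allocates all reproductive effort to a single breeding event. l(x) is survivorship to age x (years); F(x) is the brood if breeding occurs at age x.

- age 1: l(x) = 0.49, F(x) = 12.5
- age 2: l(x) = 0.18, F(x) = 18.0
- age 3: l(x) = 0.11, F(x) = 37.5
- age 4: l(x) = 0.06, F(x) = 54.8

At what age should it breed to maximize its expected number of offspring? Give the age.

1

Expected offspring if breeding at age x = l(x) × F(x):
  age 1: 0.49 × 12.5 = 6.125
  age 2: 0.18 × 18.0 = 3.240
  age 3: 0.11 × 37.5 = 4.125
  age 4: 0.06 × 54.8 = 3.288
Maximum at age 1 (6.125).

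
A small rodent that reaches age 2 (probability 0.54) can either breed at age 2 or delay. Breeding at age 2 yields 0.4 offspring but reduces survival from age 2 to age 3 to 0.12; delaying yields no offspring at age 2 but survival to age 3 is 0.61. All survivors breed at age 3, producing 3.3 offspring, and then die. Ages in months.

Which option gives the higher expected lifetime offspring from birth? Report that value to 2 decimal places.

1.09

breed at age 2: R₀ = 0.54 × (0.4 + 0.12 × 3.3) = 0.54 × 0.7960 = 0.4298
delay to age 3: R₀ = 0.54 × (0.61 × 3.3) = 0.54 × 2.0130 = 1.0870
Higher: delay to age 3 (1.0870).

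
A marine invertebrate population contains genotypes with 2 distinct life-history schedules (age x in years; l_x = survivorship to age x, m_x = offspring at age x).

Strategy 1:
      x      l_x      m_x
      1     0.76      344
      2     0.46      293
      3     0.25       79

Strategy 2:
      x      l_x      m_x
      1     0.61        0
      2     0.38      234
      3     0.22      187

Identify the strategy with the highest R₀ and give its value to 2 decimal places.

Strategy 1: R₀ = 0.76×344 + 0.46×293 + 0.25×79 = 415.9700
Strategy 2: R₀ = 0.61×0 + 0.38×234 + 0.22×187 = 130.0600
Highest R₀: strategy 1 with 415.9700.

415.97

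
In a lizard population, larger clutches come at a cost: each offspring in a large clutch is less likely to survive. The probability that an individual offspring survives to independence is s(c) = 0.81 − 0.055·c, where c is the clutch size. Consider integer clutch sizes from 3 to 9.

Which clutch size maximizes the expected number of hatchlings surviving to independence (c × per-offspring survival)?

Expected hatchlings surviving to independence = c × s(c):
  c=3: 3 × 0.645 = 1.935
  c=4: 4 × 0.590 = 2.360
  c=5: 5 × 0.535 = 2.675
  c=6: 6 × 0.480 = 2.880
  c=7: 7 × 0.425 = 2.975
  c=8: 8 × 0.370 = 2.960
  c=9: 9 × 0.315 = 2.835
Maximum at c = 7 (2.975 hatchlings surviving to independence).

7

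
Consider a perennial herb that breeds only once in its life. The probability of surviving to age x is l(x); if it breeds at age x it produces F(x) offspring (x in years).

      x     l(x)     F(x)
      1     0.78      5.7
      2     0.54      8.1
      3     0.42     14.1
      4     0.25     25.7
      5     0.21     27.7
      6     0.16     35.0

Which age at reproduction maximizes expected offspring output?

Expected offspring if breeding at age x = l(x) × F(x):
  age 1: 0.78 × 5.7 = 4.446
  age 2: 0.54 × 8.1 = 4.374
  age 3: 0.42 × 14.1 = 5.922
  age 4: 0.25 × 25.7 = 6.425
  age 5: 0.21 × 27.7 = 5.817
  age 6: 0.16 × 35.0 = 5.600
Maximum at age 4 (6.425).

4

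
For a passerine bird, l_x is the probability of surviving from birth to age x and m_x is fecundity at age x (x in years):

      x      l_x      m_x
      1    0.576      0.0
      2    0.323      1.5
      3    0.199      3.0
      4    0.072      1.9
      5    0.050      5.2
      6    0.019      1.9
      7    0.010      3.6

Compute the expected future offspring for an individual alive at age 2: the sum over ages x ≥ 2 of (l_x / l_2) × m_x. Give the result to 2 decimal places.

4.80

l_2 = 0.323. Conditional survival from age 2 to x is l_x / l_2.
  x=2: (0.323/0.323) × 1.5 = 1.5000
  x=3: (0.199/0.323) × 3.0 = 1.8483
  x=4: (0.072/0.323) × 1.9 = 0.4235
  x=5: (0.050/0.323) × 5.2 = 0.8050
  x=6: (0.019/0.323) × 1.9 = 0.1118
  x=7: (0.010/0.323) × 3.6 = 0.1115
Sum = 1.5000 + 1.8483 + 0.4235 + 0.8050 + 0.1118 + 0.1115 = 4.8000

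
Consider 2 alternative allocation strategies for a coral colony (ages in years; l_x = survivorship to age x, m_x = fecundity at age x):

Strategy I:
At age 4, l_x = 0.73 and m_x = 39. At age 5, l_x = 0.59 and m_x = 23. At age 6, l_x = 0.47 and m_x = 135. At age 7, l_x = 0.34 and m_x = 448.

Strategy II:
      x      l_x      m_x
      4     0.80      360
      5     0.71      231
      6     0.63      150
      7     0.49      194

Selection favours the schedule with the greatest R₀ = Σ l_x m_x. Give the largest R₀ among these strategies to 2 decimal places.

641.57

Strategy I: R₀ = 0.73×39 + 0.59×23 + 0.47×135 + 0.34×448 = 257.8100
Strategy II: R₀ = 0.80×360 + 0.71×231 + 0.63×150 + 0.49×194 = 641.5700
Highest R₀: strategy II with 641.5700.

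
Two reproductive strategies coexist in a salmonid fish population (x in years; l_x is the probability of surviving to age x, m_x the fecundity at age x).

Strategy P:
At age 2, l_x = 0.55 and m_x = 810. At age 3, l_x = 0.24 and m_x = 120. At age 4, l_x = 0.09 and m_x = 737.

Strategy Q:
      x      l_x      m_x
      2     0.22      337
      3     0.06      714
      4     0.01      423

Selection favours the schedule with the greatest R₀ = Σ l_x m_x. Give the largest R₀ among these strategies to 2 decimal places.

Strategy P: R₀ = 0.55×810 + 0.24×120 + 0.09×737 = 540.6300
Strategy Q: R₀ = 0.22×337 + 0.06×714 + 0.01×423 = 121.2100
Highest R₀: strategy P with 540.6300.

540.63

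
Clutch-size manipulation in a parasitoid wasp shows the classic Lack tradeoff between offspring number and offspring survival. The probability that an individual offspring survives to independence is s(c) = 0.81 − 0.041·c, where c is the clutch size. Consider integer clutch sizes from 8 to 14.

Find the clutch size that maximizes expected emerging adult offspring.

10

Expected emerging adult offspring = c × s(c):
  c=8: 8 × 0.482 = 3.856
  c=9: 9 × 0.441 = 3.969
  c=10: 10 × 0.400 = 4.000
  c=11: 11 × 0.359 = 3.949
  c=12: 12 × 0.318 = 3.816
  c=13: 13 × 0.277 = 3.601
  c=14: 14 × 0.236 = 3.304
Maximum at c = 10 (4.000 emerging adult offspring).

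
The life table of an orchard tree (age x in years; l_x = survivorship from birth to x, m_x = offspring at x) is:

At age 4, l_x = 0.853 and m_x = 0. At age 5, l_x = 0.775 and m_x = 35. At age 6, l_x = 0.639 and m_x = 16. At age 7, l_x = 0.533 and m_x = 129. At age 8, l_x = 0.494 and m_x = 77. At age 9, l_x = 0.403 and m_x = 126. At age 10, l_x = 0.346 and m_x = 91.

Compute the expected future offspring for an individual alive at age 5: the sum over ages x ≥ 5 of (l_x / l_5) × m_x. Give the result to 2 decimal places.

292.14

l_5 = 0.775. Conditional survival from age 5 to x is l_x / l_5.
  x=5: (0.775/0.775) × 35 = 35.0000
  x=6: (0.639/0.775) × 16 = 13.1923
  x=7: (0.533/0.775) × 129 = 88.7187
  x=8: (0.494/0.775) × 77 = 49.0813
  x=9: (0.403/0.775) × 126 = 65.5200
  x=10: (0.346/0.775) × 91 = 40.6271
Sum = 35.0000 + 13.1923 + 88.7187 + 49.0813 + 65.5200 + 40.6271 = 292.1394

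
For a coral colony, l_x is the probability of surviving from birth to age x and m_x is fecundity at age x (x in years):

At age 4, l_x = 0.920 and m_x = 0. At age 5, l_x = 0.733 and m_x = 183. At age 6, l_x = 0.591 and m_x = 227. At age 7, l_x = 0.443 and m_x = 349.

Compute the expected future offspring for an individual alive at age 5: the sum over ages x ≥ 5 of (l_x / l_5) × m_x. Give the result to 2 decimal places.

l_5 = 0.733. Conditional survival from age 5 to x is l_x / l_5.
  x=5: (0.733/0.733) × 183 = 183.0000
  x=6: (0.591/0.733) × 227 = 183.0246
  x=7: (0.443/0.733) × 349 = 210.9236
Sum = 183.0000 + 183.0246 + 210.9236 = 576.9482

576.95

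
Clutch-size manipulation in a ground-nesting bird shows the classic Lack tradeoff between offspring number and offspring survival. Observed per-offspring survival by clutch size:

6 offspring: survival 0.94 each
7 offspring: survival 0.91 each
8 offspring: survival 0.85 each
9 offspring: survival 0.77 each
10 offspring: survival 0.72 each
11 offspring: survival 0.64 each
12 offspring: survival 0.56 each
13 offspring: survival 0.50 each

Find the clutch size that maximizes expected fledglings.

Expected fledglings = c × s(c):
  c=6: 6 × 0.94 = 5.640
  c=7: 7 × 0.91 = 6.370
  c=8: 8 × 0.85 = 6.800
  c=9: 9 × 0.77 = 6.930
  c=10: 10 × 0.72 = 7.200
  c=11: 11 × 0.64 = 7.040
  c=12: 12 × 0.56 = 6.720
  c=13: 13 × 0.50 = 6.500
Maximum at c = 10 (7.200 fledglings).

10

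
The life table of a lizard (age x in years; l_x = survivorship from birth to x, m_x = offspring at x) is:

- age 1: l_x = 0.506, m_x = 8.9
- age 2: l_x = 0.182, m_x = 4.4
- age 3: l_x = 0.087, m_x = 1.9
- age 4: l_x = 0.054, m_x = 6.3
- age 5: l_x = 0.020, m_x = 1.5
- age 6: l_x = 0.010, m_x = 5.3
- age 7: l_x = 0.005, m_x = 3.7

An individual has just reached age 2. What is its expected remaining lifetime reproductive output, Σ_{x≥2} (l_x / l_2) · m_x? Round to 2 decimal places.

7.74

l_2 = 0.182. Conditional survival from age 2 to x is l_x / l_2.
  x=2: (0.182/0.182) × 4.4 = 4.4000
  x=3: (0.087/0.182) × 1.9 = 0.9082
  x=4: (0.054/0.182) × 6.3 = 1.8692
  x=5: (0.020/0.182) × 1.5 = 0.1648
  x=6: (0.010/0.182) × 5.3 = 0.2912
  x=7: (0.005/0.182) × 3.7 = 0.1016
Sum = 4.4000 + 0.9082 + 1.8692 + 0.1648 + 0.2912 + 0.1016 = 7.7352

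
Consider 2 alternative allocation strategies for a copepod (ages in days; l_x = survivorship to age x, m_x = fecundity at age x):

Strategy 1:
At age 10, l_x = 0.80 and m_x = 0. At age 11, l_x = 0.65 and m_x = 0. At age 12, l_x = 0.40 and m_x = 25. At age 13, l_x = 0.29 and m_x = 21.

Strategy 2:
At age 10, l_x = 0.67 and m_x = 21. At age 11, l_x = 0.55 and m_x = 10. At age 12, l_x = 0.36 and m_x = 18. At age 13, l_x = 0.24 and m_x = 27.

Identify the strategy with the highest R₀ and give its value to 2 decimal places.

32.53

Strategy 1: R₀ = 0.80×0 + 0.65×0 + 0.40×25 + 0.29×21 = 16.0900
Strategy 2: R₀ = 0.67×21 + 0.55×10 + 0.36×18 + 0.24×27 = 32.5300
Highest R₀: strategy 2 with 32.5300.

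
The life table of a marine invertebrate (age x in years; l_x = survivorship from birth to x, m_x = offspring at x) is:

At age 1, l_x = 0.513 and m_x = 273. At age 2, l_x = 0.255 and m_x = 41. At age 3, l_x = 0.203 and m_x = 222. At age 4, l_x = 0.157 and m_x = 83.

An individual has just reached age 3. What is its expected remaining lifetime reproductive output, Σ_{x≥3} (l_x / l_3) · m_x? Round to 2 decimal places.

l_3 = 0.203. Conditional survival from age 3 to x is l_x / l_3.
  x=3: (0.203/0.203) × 222 = 222.0000
  x=4: (0.157/0.203) × 83 = 64.1921
Sum = 222.0000 + 64.1921 = 286.1921

286.19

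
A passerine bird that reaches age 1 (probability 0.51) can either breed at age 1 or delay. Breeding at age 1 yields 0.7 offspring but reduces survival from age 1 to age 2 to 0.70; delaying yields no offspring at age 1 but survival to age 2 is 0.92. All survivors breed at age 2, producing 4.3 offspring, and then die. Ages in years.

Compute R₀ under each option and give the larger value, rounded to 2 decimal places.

breed at age 1: R₀ = 0.51 × (0.7 + 0.70 × 4.3) = 0.51 × 3.7100 = 1.8921
delay to age 2: R₀ = 0.51 × (0.92 × 4.3) = 0.51 × 3.9560 = 2.0176
Higher: delay to age 2 (2.0176).

2.02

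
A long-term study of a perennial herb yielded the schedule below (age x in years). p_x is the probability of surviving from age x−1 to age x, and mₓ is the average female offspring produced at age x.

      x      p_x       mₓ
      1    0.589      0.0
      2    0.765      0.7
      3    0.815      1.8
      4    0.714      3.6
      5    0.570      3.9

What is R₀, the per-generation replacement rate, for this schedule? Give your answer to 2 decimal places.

Survivorship from birth: l_x = p_1·p_2·…·p_x.
  l_1 = 0.58900
  l_2 = 0.45058
  l_3 = 0.36723
  l_4 = 0.26220
  l_5 = 0.14945
R₀ = Σ l_x mₓ:
  age 1: 0.58900 × 0.0 = 0.0000
  age 2: 0.45058 × 0.7 = 0.3154
  age 3: 0.36723 × 1.8 = 0.6610
  age 4: 0.26220 × 3.6 = 0.9439
  age 5: 0.14945 × 3.9 = 0.5829
R₀ = 0.0000 + 0.3154 + 0.6610 + 0.9439 + 0.5829 = 2.5032

2.50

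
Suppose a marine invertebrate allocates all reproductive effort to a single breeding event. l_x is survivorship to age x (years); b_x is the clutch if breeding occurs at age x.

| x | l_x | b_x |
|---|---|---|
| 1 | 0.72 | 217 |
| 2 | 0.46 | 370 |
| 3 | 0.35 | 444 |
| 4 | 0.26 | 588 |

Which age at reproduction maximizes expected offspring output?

2

Expected offspring if breeding at age x = l_x × b_x:
  age 1: 0.72 × 217 = 156.240
  age 2: 0.46 × 370 = 170.200
  age 3: 0.35 × 444 = 155.400
  age 4: 0.26 × 588 = 152.880
Maximum at age 2 (170.200).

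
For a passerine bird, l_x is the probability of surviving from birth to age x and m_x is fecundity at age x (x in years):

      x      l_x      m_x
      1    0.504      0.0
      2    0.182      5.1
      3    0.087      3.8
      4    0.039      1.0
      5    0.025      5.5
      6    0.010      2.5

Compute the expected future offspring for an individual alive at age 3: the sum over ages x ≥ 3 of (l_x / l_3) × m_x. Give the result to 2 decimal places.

6.12

l_3 = 0.087. Conditional survival from age 3 to x is l_x / l_3.
  x=3: (0.087/0.087) × 3.8 = 3.8000
  x=4: (0.039/0.087) × 1.0 = 0.4483
  x=5: (0.025/0.087) × 5.5 = 1.5805
  x=6: (0.010/0.087) × 2.5 = 0.2874
Sum = 3.8000 + 0.4483 + 1.5805 + 0.2874 = 6.1161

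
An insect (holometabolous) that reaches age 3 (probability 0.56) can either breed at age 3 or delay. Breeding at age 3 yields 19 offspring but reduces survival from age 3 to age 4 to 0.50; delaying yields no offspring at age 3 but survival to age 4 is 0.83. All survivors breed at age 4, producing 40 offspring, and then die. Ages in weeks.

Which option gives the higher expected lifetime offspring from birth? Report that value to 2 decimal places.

breed at age 3: R₀ = 0.56 × (19 + 0.50 × 40) = 0.56 × 39.0000 = 21.8400
delay to age 4: R₀ = 0.56 × (0.83 × 40) = 0.56 × 33.2000 = 18.5920
Higher: breed at age 3 (21.8400).

21.84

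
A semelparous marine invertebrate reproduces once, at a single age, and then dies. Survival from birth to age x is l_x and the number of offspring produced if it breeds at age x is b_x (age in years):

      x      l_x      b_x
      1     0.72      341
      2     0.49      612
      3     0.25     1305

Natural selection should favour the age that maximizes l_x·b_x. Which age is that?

Expected offspring if breeding at age x = l_x × b_x:
  age 1: 0.72 × 341 = 245.520
  age 2: 0.49 × 612 = 299.880
  age 3: 0.25 × 1305 = 326.250
Maximum at age 3 (326.250).

3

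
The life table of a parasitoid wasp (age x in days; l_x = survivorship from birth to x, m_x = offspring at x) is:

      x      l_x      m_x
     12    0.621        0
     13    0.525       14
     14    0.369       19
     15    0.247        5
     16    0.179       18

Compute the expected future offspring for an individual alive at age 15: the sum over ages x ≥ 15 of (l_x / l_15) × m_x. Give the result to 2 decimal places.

18.04

l_15 = 0.247. Conditional survival from age 15 to x is l_x / l_15.
  x=15: (0.247/0.247) × 5 = 5.0000
  x=16: (0.179/0.247) × 18 = 13.0445
Sum = 5.0000 + 13.0445 = 18.0445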